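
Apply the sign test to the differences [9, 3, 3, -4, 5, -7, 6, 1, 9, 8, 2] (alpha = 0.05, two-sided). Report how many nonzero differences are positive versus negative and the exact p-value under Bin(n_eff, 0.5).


Step 1: Discard zero differences. Original n = 11; n_eff = number of nonzero differences = 11.
Nonzero differences (with sign): +9, +3, +3, -4, +5, -7, +6, +1, +9, +8, +2
Step 2: Count signs: positive = 9, negative = 2.
Step 3: Under H0: P(positive) = 0.5, so the number of positives S ~ Bin(11, 0.5).
Step 4: Two-sided exact p-value = sum of Bin(11,0.5) probabilities at or below the observed probability = 0.065430.
Step 5: alpha = 0.05. fail to reject H0.

n_eff = 11, pos = 9, neg = 2, p = 0.065430, fail to reject H0.


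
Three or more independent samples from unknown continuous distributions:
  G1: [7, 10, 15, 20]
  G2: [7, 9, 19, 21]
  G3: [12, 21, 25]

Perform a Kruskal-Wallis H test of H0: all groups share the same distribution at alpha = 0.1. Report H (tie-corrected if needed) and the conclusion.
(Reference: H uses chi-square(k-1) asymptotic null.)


Step 1: Combine all N = 11 observations and assign midranks.
sorted (value, group, rank): (7,G1,1.5), (7,G2,1.5), (9,G2,3), (10,G1,4), (12,G3,5), (15,G1,6), (19,G2,7), (20,G1,8), (21,G2,9.5), (21,G3,9.5), (25,G3,11)
Step 2: Sum ranks within each group.
R_1 = 19.5 (n_1 = 4)
R_2 = 21 (n_2 = 4)
R_3 = 25.5 (n_3 = 3)
Step 3: H = 12/(N(N+1)) * sum(R_i^2/n_i) - 3(N+1)
     = 12/(11*12) * (19.5^2/4 + 21^2/4 + 25.5^2/3) - 3*12
     = 0.090909 * 422.062 - 36
     = 2.369318.
Step 4: Ties present; correction factor C = 1 - 12/(11^3 - 11) = 0.990909. Corrected H = 2.369318 / 0.990909 = 2.391055.
Step 5: Under H0, H ~ chi^2(2); p-value = 0.302544.
Step 6: alpha = 0.1. fail to reject H0.

H = 2.3911, df = 2, p = 0.302544, fail to reject H0.


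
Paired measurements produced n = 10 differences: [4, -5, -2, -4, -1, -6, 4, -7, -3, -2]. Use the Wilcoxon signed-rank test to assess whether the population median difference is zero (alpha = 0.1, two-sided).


Step 1: Drop any zero differences (none here) and take |d_i|.
|d| = [4, 5, 2, 4, 1, 6, 4, 7, 3, 2]
Step 2: Midrank |d_i| (ties get averaged ranks).
ranks: |4|->6, |5|->8, |2|->2.5, |4|->6, |1|->1, |6|->9, |4|->6, |7|->10, |3|->4, |2|->2.5
Step 3: Attach original signs; sum ranks with positive sign and with negative sign.
W+ = 6 + 6 = 12
W- = 8 + 2.5 + 6 + 1 + 9 + 10 + 4 + 2.5 = 43
(Check: W+ + W- = 55 should equal n(n+1)/2 = 55.)
Step 4: Test statistic W = min(W+, W-) = 12.
Step 5: Ties in |d|, so use the tie-corrected normal approximation.
        E[W] = n(n+1)/4 = 10*11/4 = 27.5.
        Tie groups: |d|=2 (t=2), |d|=4 (t=3); sum(t^3 - t) = 30.
        Var[W] = n(n+1)(2n+1)/24 - sum(t^3-t)/48 = 2310/24 - 30/48 = 95.625.
        z = (W - E[W]) / sqrt(Var[W]) = (12 - 27.5) / 9.7788 = -1.5851.
        Two-sided p = 2*Phi(z) = 0.112952.
Step 6: alpha = 0.1. fail to reject H0.

W+ = 12, W- = 43, W = min = 12, p = 0.112952, fail to reject H0.


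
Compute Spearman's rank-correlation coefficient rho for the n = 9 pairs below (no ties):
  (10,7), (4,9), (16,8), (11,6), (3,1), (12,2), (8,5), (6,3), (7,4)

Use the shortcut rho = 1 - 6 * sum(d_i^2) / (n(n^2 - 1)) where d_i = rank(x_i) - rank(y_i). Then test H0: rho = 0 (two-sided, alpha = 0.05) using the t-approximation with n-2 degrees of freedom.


Step 1: Rank x and y separately (midranks; no ties here).
rank(x): 10->6, 4->2, 16->9, 11->7, 3->1, 12->8, 8->5, 6->3, 7->4
rank(y): 7->7, 9->9, 8->8, 6->6, 1->1, 2->2, 5->5, 3->3, 4->4
Step 2: d_i = R_x(i) - R_y(i); compute d_i^2.
  (6-7)^2=1, (2-9)^2=49, (9-8)^2=1, (7-6)^2=1, (1-1)^2=0, (8-2)^2=36, (5-5)^2=0, (3-3)^2=0, (4-4)^2=0
sum(d^2) = 88.
Step 3: rho = 1 - 6*88 / (9*(9^2 - 1)) = 1 - 528/720 = 0.266667.
Step 4: Under H0, t = rho * sqrt((n-2)/(1-rho^2)) = 0.7320 ~ t(7).
Step 5: Two-sided p-value from the t-distribution with 7 df = 0.487922.
Step 6: alpha = 0.05. fail to reject H0.

rho = 0.2667, p = 0.487922, fail to reject H0 at alpha = 0.05.


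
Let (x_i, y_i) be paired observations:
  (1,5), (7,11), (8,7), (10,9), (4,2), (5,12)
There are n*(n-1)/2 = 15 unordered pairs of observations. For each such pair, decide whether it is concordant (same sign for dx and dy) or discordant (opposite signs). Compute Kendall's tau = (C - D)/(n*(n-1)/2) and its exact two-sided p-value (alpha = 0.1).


Step 1: Enumerate the 15 unordered pairs (i,j) with i<j and classify each by sign(x_j-x_i) * sign(y_j-y_i).
  (1,2):dx=+6,dy=+6->C; (1,3):dx=+7,dy=+2->C; (1,4):dx=+9,dy=+4->C; (1,5):dx=+3,dy=-3->D
  (1,6):dx=+4,dy=+7->C; (2,3):dx=+1,dy=-4->D; (2,4):dx=+3,dy=-2->D; (2,5):dx=-3,dy=-9->C
  (2,6):dx=-2,dy=+1->D; (3,4):dx=+2,dy=+2->C; (3,5):dx=-4,dy=-5->C; (3,6):dx=-3,dy=+5->D
  (4,5):dx=-6,dy=-7->C; (4,6):dx=-5,dy=+3->D; (5,6):dx=+1,dy=+10->C
Step 2: C = 9, D = 6, total pairs = 15.
Step 3: tau = (C - D)/(n(n-1)/2) = (9 - 6)/15 = 0.200000.
Step 4: Exact two-sided p-value (enumerate n! = 720 permutations of y under H0): p = 0.719444.
Step 5: alpha = 0.1. fail to reject H0.

tau_b = 0.2000 (C=9, D=6), p = 0.719444, fail to reject H0.


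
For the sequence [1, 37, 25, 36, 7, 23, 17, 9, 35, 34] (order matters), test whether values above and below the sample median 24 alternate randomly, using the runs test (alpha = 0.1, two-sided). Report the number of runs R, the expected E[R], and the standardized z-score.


Step 1: Compute median = 24; label A = above, B = below.
Labels in order: BAAABBBBAA  (n_A = 5, n_B = 5)
Step 2: Count runs R = 4.
Step 3: Under H0 (random ordering), E[R] = 2*n_A*n_B/(n_A+n_B) + 1 = 2*5*5/10 + 1 = 6.0000.
        Var[R] = 2*n_A*n_B*(2*n_A*n_B - n_A - n_B) / ((n_A+n_B)^2 * (n_A+n_B-1)) = 2000/900 = 2.2222.
        SD[R] = 1.4907.
Step 4: Continuity-corrected z = (R + 0.5 - E[R]) / SD[R] = (4 + 0.5 - 6.0000) / 1.4907 = -1.0062.
Step 5: Two-sided p-value via normal approximation = 2*(1 - Phi(|z|)) = 0.314305.
Step 6: alpha = 0.1. fail to reject H0.

R = 4, z = -1.0062, p = 0.314305, fail to reject H0.


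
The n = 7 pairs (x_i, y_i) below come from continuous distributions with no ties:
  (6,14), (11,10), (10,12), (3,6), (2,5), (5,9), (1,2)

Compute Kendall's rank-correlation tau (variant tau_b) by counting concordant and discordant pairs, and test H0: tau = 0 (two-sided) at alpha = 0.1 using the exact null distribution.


Step 1: Enumerate the 21 unordered pairs (i,j) with i<j and classify each by sign(x_j-x_i) * sign(y_j-y_i).
  (1,2):dx=+5,dy=-4->D; (1,3):dx=+4,dy=-2->D; (1,4):dx=-3,dy=-8->C; (1,5):dx=-4,dy=-9->C
  (1,6):dx=-1,dy=-5->C; (1,7):dx=-5,dy=-12->C; (2,3):dx=-1,dy=+2->D; (2,4):dx=-8,dy=-4->C
  (2,5):dx=-9,dy=-5->C; (2,6):dx=-6,dy=-1->C; (2,7):dx=-10,dy=-8->C; (3,4):dx=-7,dy=-6->C
  (3,5):dx=-8,dy=-7->C; (3,6):dx=-5,dy=-3->C; (3,7):dx=-9,dy=-10->C; (4,5):dx=-1,dy=-1->C
  (4,6):dx=+2,dy=+3->C; (4,7):dx=-2,dy=-4->C; (5,6):dx=+3,dy=+4->C; (5,7):dx=-1,dy=-3->C
  (6,7):dx=-4,dy=-7->C
Step 2: C = 18, D = 3, total pairs = 21.
Step 3: tau = (C - D)/(n(n-1)/2) = (18 - 3)/21 = 0.714286.
Step 4: Exact two-sided p-value (enumerate n! = 5040 permutations of y under H0): p = 0.030159.
Step 5: alpha = 0.1. reject H0.

tau_b = 0.7143 (C=18, D=3), p = 0.030159, reject H0.


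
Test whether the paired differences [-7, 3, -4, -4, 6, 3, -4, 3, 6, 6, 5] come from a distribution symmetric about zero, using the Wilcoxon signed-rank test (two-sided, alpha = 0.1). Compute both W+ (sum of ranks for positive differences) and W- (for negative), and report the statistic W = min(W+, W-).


Step 1: Drop any zero differences (none here) and take |d_i|.
|d| = [7, 3, 4, 4, 6, 3, 4, 3, 6, 6, 5]
Step 2: Midrank |d_i| (ties get averaged ranks).
ranks: |7|->11, |3|->2, |4|->5, |4|->5, |6|->9, |3|->2, |4|->5, |3|->2, |6|->9, |6|->9, |5|->7
Step 3: Attach original signs; sum ranks with positive sign and with negative sign.
W+ = 2 + 9 + 2 + 2 + 9 + 9 + 7 = 40
W- = 11 + 5 + 5 + 5 = 26
(Check: W+ + W- = 66 should equal n(n+1)/2 = 66.)
Step 4: Test statistic W = min(W+, W-) = 26.
Step 5: Ties in |d|, so use the tie-corrected normal approximation.
        E[W] = n(n+1)/4 = 11*12/4 = 33.
        Tie groups: |d|=3 (t=3), |d|=4 (t=3), |d|=6 (t=3); sum(t^3 - t) = 72.
        Var[W] = n(n+1)(2n+1)/24 - sum(t^3-t)/48 = 3036/24 - 72/48 = 125.
        z = (W - E[W]) / sqrt(Var[W]) = (26 - 33) / 11.1803 = -0.6261.
        Two-sided p = 2*Phi(z) = 0.531250.
Step 6: alpha = 0.1. fail to reject H0.

W+ = 40, W- = 26, W = min = 26, p = 0.531250, fail to reject H0.


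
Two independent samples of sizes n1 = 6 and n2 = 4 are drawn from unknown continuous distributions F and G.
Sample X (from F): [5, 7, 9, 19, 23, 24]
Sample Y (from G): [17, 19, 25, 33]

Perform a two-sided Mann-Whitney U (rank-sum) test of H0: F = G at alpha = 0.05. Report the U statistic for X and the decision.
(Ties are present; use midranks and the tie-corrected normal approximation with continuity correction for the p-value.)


Step 1: Combine and sort all 10 observations; assign midranks.
sorted (value, group): (5,X), (7,X), (9,X), (17,Y), (19,X), (19,Y), (23,X), (24,X), (25,Y), (33,Y)
ranks: 5->1, 7->2, 9->3, 17->4, 19->5.5, 19->5.5, 23->7, 24->8, 25->9, 33->10
Step 2: Rank sum for X: R1 = 1 + 2 + 3 + 5.5 + 7 + 8 = 26.5.
Step 3: U_X = R1 - n1(n1+1)/2 = 26.5 - 6*7/2 = 26.5 - 21 = 5.5.
       U_Y = n1*n2 - U_X = 24 - 5.5 = 18.5.
Step 4: Ties are present, so use the tie-corrected normal approximation (with continuity correction) for the p-value.
Step 5: p-value = 0.199458; compare to alpha = 0.05. fail to reject H0.

U_X = 5.5, p = 0.199458, fail to reject H0 at alpha = 0.05.


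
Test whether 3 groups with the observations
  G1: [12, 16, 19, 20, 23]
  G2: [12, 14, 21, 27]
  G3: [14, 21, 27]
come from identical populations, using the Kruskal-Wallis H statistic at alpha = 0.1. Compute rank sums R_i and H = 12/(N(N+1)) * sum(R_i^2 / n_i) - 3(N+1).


Step 1: Combine all N = 12 observations and assign midranks.
sorted (value, group, rank): (12,G1,1.5), (12,G2,1.5), (14,G2,3.5), (14,G3,3.5), (16,G1,5), (19,G1,6), (20,G1,7), (21,G2,8.5), (21,G3,8.5), (23,G1,10), (27,G2,11.5), (27,G3,11.5)
Step 2: Sum ranks within each group.
R_1 = 29.5 (n_1 = 5)
R_2 = 25 (n_2 = 4)
R_3 = 23.5 (n_3 = 3)
Step 3: H = 12/(N(N+1)) * sum(R_i^2/n_i) - 3(N+1)
     = 12/(12*13) * (29.5^2/5 + 25^2/4 + 23.5^2/3) - 3*13
     = 0.076923 * 514.383 - 39
     = 0.567949.
Step 4: Ties present; correction factor C = 1 - 24/(12^3 - 12) = 0.986014. Corrected H = 0.567949 / 0.986014 = 0.576005.
Step 5: Under H0, H ~ chi^2(2); p-value = 0.749760.
Step 6: alpha = 0.1. fail to reject H0.

H = 0.5760, df = 2, p = 0.749760, fail to reject H0.


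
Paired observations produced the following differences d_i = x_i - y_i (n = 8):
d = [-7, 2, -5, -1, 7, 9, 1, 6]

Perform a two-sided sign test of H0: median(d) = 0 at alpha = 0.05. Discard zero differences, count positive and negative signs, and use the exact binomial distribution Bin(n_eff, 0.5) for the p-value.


Step 1: Discard zero differences. Original n = 8; n_eff = number of nonzero differences = 8.
Nonzero differences (with sign): -7, +2, -5, -1, +7, +9, +1, +6
Step 2: Count signs: positive = 5, negative = 3.
Step 3: Under H0: P(positive) = 0.5, so the number of positives S ~ Bin(8, 0.5).
Step 4: Two-sided exact p-value = sum of Bin(8,0.5) probabilities at or below the observed probability = 0.726562.
Step 5: alpha = 0.05. fail to reject H0.

n_eff = 8, pos = 5, neg = 3, p = 0.726562, fail to reject H0.


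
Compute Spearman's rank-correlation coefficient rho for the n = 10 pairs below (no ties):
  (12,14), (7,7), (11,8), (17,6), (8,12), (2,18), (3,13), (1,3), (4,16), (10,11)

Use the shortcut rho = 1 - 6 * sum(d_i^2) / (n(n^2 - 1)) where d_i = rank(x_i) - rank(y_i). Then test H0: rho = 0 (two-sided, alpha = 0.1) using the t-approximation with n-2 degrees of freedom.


Step 1: Rank x and y separately (midranks; no ties here).
rank(x): 12->9, 7->5, 11->8, 17->10, 8->6, 2->2, 3->3, 1->1, 4->4, 10->7
rank(y): 14->8, 7->3, 8->4, 6->2, 12->6, 18->10, 13->7, 3->1, 16->9, 11->5
Step 2: d_i = R_x(i) - R_y(i); compute d_i^2.
  (9-8)^2=1, (5-3)^2=4, (8-4)^2=16, (10-2)^2=64, (6-6)^2=0, (2-10)^2=64, (3-7)^2=16, (1-1)^2=0, (4-9)^2=25, (7-5)^2=4
sum(d^2) = 194.
Step 3: rho = 1 - 6*194 / (10*(10^2 - 1)) = 1 - 1164/990 = -0.175758.
Step 4: Under H0, t = rho * sqrt((n-2)/(1-rho^2)) = -0.5050 ~ t(8).
Step 5: Two-sided p-value from the t-distribution with 8 df = 0.627188.
Step 6: alpha = 0.1. fail to reject H0.

rho = -0.1758, p = 0.627188, fail to reject H0 at alpha = 0.1.


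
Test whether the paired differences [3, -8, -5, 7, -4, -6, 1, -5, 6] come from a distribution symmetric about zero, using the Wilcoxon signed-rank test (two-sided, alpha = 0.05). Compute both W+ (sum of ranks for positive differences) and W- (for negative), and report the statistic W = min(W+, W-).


Step 1: Drop any zero differences (none here) and take |d_i|.
|d| = [3, 8, 5, 7, 4, 6, 1, 5, 6]
Step 2: Midrank |d_i| (ties get averaged ranks).
ranks: |3|->2, |8|->9, |5|->4.5, |7|->8, |4|->3, |6|->6.5, |1|->1, |5|->4.5, |6|->6.5
Step 3: Attach original signs; sum ranks with positive sign and with negative sign.
W+ = 2 + 8 + 1 + 6.5 = 17.5
W- = 9 + 4.5 + 3 + 6.5 + 4.5 = 27.5
(Check: W+ + W- = 45 should equal n(n+1)/2 = 45.)
Step 4: Test statistic W = min(W+, W-) = 17.5.
Step 5: Ties in |d|, so use the tie-corrected normal approximation.
        E[W] = n(n+1)/4 = 9*10/4 = 22.5.
        Tie groups: |d|=5 (t=2), |d|=6 (t=2); sum(t^3 - t) = 12.
        Var[W] = n(n+1)(2n+1)/24 - sum(t^3-t)/48 = 1710/24 - 12/48 = 71.
        z = (W - E[W]) / sqrt(Var[W]) = (17.5 - 22.5) / 8.4261 = -0.5934.
        Two-sided p = 2*Phi(z) = 0.552920.
Step 6: alpha = 0.05. fail to reject H0.

W+ = 17.5, W- = 27.5, W = min = 17.5, p = 0.552920, fail to reject H0.


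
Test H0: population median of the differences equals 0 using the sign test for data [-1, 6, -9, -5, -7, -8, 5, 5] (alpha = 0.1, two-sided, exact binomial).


Step 1: Discard zero differences. Original n = 8; n_eff = number of nonzero differences = 8.
Nonzero differences (with sign): -1, +6, -9, -5, -7, -8, +5, +5
Step 2: Count signs: positive = 3, negative = 5.
Step 3: Under H0: P(positive) = 0.5, so the number of positives S ~ Bin(8, 0.5).
Step 4: Two-sided exact p-value = sum of Bin(8,0.5) probabilities at or below the observed probability = 0.726562.
Step 5: alpha = 0.1. fail to reject H0.

n_eff = 8, pos = 3, neg = 5, p = 0.726562, fail to reject H0.


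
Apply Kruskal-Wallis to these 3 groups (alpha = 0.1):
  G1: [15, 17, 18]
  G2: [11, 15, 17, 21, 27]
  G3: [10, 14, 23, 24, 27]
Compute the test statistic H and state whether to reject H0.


Step 1: Combine all N = 13 observations and assign midranks.
sorted (value, group, rank): (10,G3,1), (11,G2,2), (14,G3,3), (15,G1,4.5), (15,G2,4.5), (17,G1,6.5), (17,G2,6.5), (18,G1,8), (21,G2,9), (23,G3,10), (24,G3,11), (27,G2,12.5), (27,G3,12.5)
Step 2: Sum ranks within each group.
R_1 = 19 (n_1 = 3)
R_2 = 34.5 (n_2 = 5)
R_3 = 37.5 (n_3 = 5)
Step 3: H = 12/(N(N+1)) * sum(R_i^2/n_i) - 3(N+1)
     = 12/(13*14) * (19^2/3 + 34.5^2/5 + 37.5^2/5) - 3*14
     = 0.065934 * 639.633 - 42
     = 0.173626.
Step 4: Ties present; correction factor C = 1 - 18/(13^3 - 13) = 0.991758. Corrected H = 0.173626 / 0.991758 = 0.175069.
Step 5: Under H0, H ~ chi^2(2); p-value = 0.916187.
Step 6: alpha = 0.1. fail to reject H0.

H = 0.1751, df = 2, p = 0.916187, fail to reject H0.


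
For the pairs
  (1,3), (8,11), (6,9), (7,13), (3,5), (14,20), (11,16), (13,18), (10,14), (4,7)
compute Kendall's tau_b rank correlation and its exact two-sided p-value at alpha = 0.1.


Step 1: Enumerate the 45 unordered pairs (i,j) with i<j and classify each by sign(x_j-x_i) * sign(y_j-y_i).
  (1,2):dx=+7,dy=+8->C; (1,3):dx=+5,dy=+6->C; (1,4):dx=+6,dy=+10->C; (1,5):dx=+2,dy=+2->C
  (1,6):dx=+13,dy=+17->C; (1,7):dx=+10,dy=+13->C; (1,8):dx=+12,dy=+15->C; (1,9):dx=+9,dy=+11->C
  (1,10):dx=+3,dy=+4->C; (2,3):dx=-2,dy=-2->C; (2,4):dx=-1,dy=+2->D; (2,5):dx=-5,dy=-6->C
  (2,6):dx=+6,dy=+9->C; (2,7):dx=+3,dy=+5->C; (2,8):dx=+5,dy=+7->C; (2,9):dx=+2,dy=+3->C
  (2,10):dx=-4,dy=-4->C; (3,4):dx=+1,dy=+4->C; (3,5):dx=-3,dy=-4->C; (3,6):dx=+8,dy=+11->C
  (3,7):dx=+5,dy=+7->C; (3,8):dx=+7,dy=+9->C; (3,9):dx=+4,dy=+5->C; (3,10):dx=-2,dy=-2->C
  (4,5):dx=-4,dy=-8->C; (4,6):dx=+7,dy=+7->C; (4,7):dx=+4,dy=+3->C; (4,8):dx=+6,dy=+5->C
  (4,9):dx=+3,dy=+1->C; (4,10):dx=-3,dy=-6->C; (5,6):dx=+11,dy=+15->C; (5,7):dx=+8,dy=+11->C
  (5,8):dx=+10,dy=+13->C; (5,9):dx=+7,dy=+9->C; (5,10):dx=+1,dy=+2->C; (6,7):dx=-3,dy=-4->C
  (6,8):dx=-1,dy=-2->C; (6,9):dx=-4,dy=-6->C; (6,10):dx=-10,dy=-13->C; (7,8):dx=+2,dy=+2->C
  (7,9):dx=-1,dy=-2->C; (7,10):dx=-7,dy=-9->C; (8,9):dx=-3,dy=-4->C; (8,10):dx=-9,dy=-11->C
  (9,10):dx=-6,dy=-7->C
Step 2: C = 44, D = 1, total pairs = 45.
Step 3: tau = (C - D)/(n(n-1)/2) = (44 - 1)/45 = 0.955556.
Step 4: Exact two-sided p-value (enumerate n! = 3628800 permutations of y under H0): p = 0.000006.
Step 5: alpha = 0.1. reject H0.

tau_b = 0.9556 (C=44, D=1), p = 0.000006, reject H0.


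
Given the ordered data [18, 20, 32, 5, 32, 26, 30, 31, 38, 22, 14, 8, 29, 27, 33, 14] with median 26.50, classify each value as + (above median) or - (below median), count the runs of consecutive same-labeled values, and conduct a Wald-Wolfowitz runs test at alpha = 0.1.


Step 1: Compute median = 26.50; label A = above, B = below.
Labels in order: BBABABAAABBBAAAB  (n_A = 8, n_B = 8)
Step 2: Count runs R = 9.
Step 3: Under H0 (random ordering), E[R] = 2*n_A*n_B/(n_A+n_B) + 1 = 2*8*8/16 + 1 = 9.0000.
        Var[R] = 2*n_A*n_B*(2*n_A*n_B - n_A - n_B) / ((n_A+n_B)^2 * (n_A+n_B-1)) = 14336/3840 = 3.7333.
        SD[R] = 1.9322.
Step 4: R = E[R], so z = 0 with no continuity correction.
Step 5: Two-sided p-value via normal approximation = 2*(1 - Phi(|z|)) = 1.000000.
Step 6: alpha = 0.1. fail to reject H0.

R = 9, z = 0.0000, p = 1.000000, fail to reject H0.


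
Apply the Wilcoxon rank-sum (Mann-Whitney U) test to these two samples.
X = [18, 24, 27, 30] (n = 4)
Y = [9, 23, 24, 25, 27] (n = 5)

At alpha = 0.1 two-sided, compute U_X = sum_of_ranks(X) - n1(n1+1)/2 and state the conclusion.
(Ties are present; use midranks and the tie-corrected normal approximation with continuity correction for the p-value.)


Step 1: Combine and sort all 9 observations; assign midranks.
sorted (value, group): (9,Y), (18,X), (23,Y), (24,X), (24,Y), (25,Y), (27,X), (27,Y), (30,X)
ranks: 9->1, 18->2, 23->3, 24->4.5, 24->4.5, 25->6, 27->7.5, 27->7.5, 30->9
Step 2: Rank sum for X: R1 = 2 + 4.5 + 7.5 + 9 = 23.
Step 3: U_X = R1 - n1(n1+1)/2 = 23 - 4*5/2 = 23 - 10 = 13.
       U_Y = n1*n2 - U_X = 20 - 13 = 7.
Step 4: Ties are present, so use the tie-corrected normal approximation (with continuity correction) for the p-value.
Step 5: p-value = 0.536878; compare to alpha = 0.1. fail to reject H0.

U_X = 13, p = 0.536878, fail to reject H0 at alpha = 0.1.


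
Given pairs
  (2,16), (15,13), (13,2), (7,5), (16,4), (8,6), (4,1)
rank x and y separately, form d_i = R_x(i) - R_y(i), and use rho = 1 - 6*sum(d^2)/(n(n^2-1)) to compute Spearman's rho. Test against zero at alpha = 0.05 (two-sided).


Step 1: Rank x and y separately (midranks; no ties here).
rank(x): 2->1, 15->6, 13->5, 7->3, 16->7, 8->4, 4->2
rank(y): 16->7, 13->6, 2->2, 5->4, 4->3, 6->5, 1->1
Step 2: d_i = R_x(i) - R_y(i); compute d_i^2.
  (1-7)^2=36, (6-6)^2=0, (5-2)^2=9, (3-4)^2=1, (7-3)^2=16, (4-5)^2=1, (2-1)^2=1
sum(d^2) = 64.
Step 3: rho = 1 - 6*64 / (7*(7^2 - 1)) = 1 - 384/336 = -0.142857.
Step 4: Under H0, t = rho * sqrt((n-2)/(1-rho^2)) = -0.3227 ~ t(5).
Step 5: Two-sided p-value from the t-distribution with 5 df = 0.759945.
Step 6: alpha = 0.05. fail to reject H0.

rho = -0.1429, p = 0.759945, fail to reject H0 at alpha = 0.05.


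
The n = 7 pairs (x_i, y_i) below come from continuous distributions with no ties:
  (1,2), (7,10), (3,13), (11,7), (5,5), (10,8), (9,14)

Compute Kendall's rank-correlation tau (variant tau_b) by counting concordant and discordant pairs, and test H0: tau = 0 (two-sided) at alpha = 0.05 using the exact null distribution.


Step 1: Enumerate the 21 unordered pairs (i,j) with i<j and classify each by sign(x_j-x_i) * sign(y_j-y_i).
  (1,2):dx=+6,dy=+8->C; (1,3):dx=+2,dy=+11->C; (1,4):dx=+10,dy=+5->C; (1,5):dx=+4,dy=+3->C
  (1,6):dx=+9,dy=+6->C; (1,7):dx=+8,dy=+12->C; (2,3):dx=-4,dy=+3->D; (2,4):dx=+4,dy=-3->D
  (2,5):dx=-2,dy=-5->C; (2,6):dx=+3,dy=-2->D; (2,7):dx=+2,dy=+4->C; (3,4):dx=+8,dy=-6->D
  (3,5):dx=+2,dy=-8->D; (3,6):dx=+7,dy=-5->D; (3,7):dx=+6,dy=+1->C; (4,5):dx=-6,dy=-2->C
  (4,6):dx=-1,dy=+1->D; (4,7):dx=-2,dy=+7->D; (5,6):dx=+5,dy=+3->C; (5,7):dx=+4,dy=+9->C
  (6,7):dx=-1,dy=+6->D
Step 2: C = 12, D = 9, total pairs = 21.
Step 3: tau = (C - D)/(n(n-1)/2) = (12 - 9)/21 = 0.142857.
Step 4: Exact two-sided p-value (enumerate n! = 5040 permutations of y under H0): p = 0.772619.
Step 5: alpha = 0.05. fail to reject H0.

tau_b = 0.1429 (C=12, D=9), p = 0.772619, fail to reject H0.


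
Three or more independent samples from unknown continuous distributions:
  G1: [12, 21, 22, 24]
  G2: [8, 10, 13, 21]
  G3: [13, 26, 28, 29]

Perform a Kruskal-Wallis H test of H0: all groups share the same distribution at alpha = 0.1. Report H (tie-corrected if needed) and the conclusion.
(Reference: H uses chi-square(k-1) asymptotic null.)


Step 1: Combine all N = 12 observations and assign midranks.
sorted (value, group, rank): (8,G2,1), (10,G2,2), (12,G1,3), (13,G2,4.5), (13,G3,4.5), (21,G1,6.5), (21,G2,6.5), (22,G1,8), (24,G1,9), (26,G3,10), (28,G3,11), (29,G3,12)
Step 2: Sum ranks within each group.
R_1 = 26.5 (n_1 = 4)
R_2 = 14 (n_2 = 4)
R_3 = 37.5 (n_3 = 4)
Step 3: H = 12/(N(N+1)) * sum(R_i^2/n_i) - 3(N+1)
     = 12/(12*13) * (26.5^2/4 + 14^2/4 + 37.5^2/4) - 3*13
     = 0.076923 * 576.125 - 39
     = 5.317308.
Step 4: Ties present; correction factor C = 1 - 12/(12^3 - 12) = 0.993007. Corrected H = 5.317308 / 0.993007 = 5.354754.
Step 5: Under H0, H ~ chi^2(2); p-value = 0.068743.
Step 6: alpha = 0.1. reject H0.

H = 5.3548, df = 2, p = 0.068743, reject H0.


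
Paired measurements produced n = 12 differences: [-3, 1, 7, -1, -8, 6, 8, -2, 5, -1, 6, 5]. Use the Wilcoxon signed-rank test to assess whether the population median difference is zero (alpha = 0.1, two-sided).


Step 1: Drop any zero differences (none here) and take |d_i|.
|d| = [3, 1, 7, 1, 8, 6, 8, 2, 5, 1, 6, 5]
Step 2: Midrank |d_i| (ties get averaged ranks).
ranks: |3|->5, |1|->2, |7|->10, |1|->2, |8|->11.5, |6|->8.5, |8|->11.5, |2|->4, |5|->6.5, |1|->2, |6|->8.5, |5|->6.5
Step 3: Attach original signs; sum ranks with positive sign and with negative sign.
W+ = 2 + 10 + 8.5 + 11.5 + 6.5 + 8.5 + 6.5 = 53.5
W- = 5 + 2 + 11.5 + 4 + 2 = 24.5
(Check: W+ + W- = 78 should equal n(n+1)/2 = 78.)
Step 4: Test statistic W = min(W+, W-) = 24.5.
Step 5: Ties in |d|, so use the tie-corrected normal approximation.
        E[W] = n(n+1)/4 = 12*13/4 = 39.
        Tie groups: |d|=1 (t=3), |d|=5 (t=2), |d|=6 (t=2), |d|=8 (t=2); sum(t^3 - t) = 42.
        Var[W] = n(n+1)(2n+1)/24 - sum(t^3-t)/48 = 3900/24 - 42/48 = 161.625.
        z = (W - E[W]) / sqrt(Var[W]) = (24.5 - 39) / 12.7132 = -1.1405.
        Two-sided p = 2*Phi(z) = 0.254058.
Step 6: alpha = 0.1. fail to reject H0.

W+ = 53.5, W- = 24.5, W = min = 24.5, p = 0.254058, fail to reject H0.


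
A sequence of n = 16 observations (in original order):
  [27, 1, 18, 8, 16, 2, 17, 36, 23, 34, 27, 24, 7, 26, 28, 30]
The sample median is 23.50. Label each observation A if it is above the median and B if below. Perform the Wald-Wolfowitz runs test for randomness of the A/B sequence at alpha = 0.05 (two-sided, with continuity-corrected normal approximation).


Step 1: Compute median = 23.50; label A = above, B = below.
Labels in order: ABBBBBBABAAABAAA  (n_A = 8, n_B = 8)
Step 2: Count runs R = 7.
Step 3: Under H0 (random ordering), E[R] = 2*n_A*n_B/(n_A+n_B) + 1 = 2*8*8/16 + 1 = 9.0000.
        Var[R] = 2*n_A*n_B*(2*n_A*n_B - n_A - n_B) / ((n_A+n_B)^2 * (n_A+n_B-1)) = 14336/3840 = 3.7333.
        SD[R] = 1.9322.
Step 4: Continuity-corrected z = (R + 0.5 - E[R]) / SD[R] = (7 + 0.5 - 9.0000) / 1.9322 = -0.7763.
Step 5: Two-sided p-value via normal approximation = 2*(1 - Phi(|z|)) = 0.437558.
Step 6: alpha = 0.05. fail to reject H0.

R = 7, z = -0.7763, p = 0.437558, fail to reject H0.


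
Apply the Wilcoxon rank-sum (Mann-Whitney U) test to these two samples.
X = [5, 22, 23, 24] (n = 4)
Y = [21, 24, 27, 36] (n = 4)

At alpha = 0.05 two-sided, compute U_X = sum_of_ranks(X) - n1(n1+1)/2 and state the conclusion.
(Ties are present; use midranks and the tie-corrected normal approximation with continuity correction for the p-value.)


Step 1: Combine and sort all 8 observations; assign midranks.
sorted (value, group): (5,X), (21,Y), (22,X), (23,X), (24,X), (24,Y), (27,Y), (36,Y)
ranks: 5->1, 21->2, 22->3, 23->4, 24->5.5, 24->5.5, 27->7, 36->8
Step 2: Rank sum for X: R1 = 1 + 3 + 4 + 5.5 = 13.5.
Step 3: U_X = R1 - n1(n1+1)/2 = 13.5 - 4*5/2 = 13.5 - 10 = 3.5.
       U_Y = n1*n2 - U_X = 16 - 3.5 = 12.5.
Step 4: Ties are present, so use the tie-corrected normal approximation (with continuity correction) for the p-value.
Step 5: p-value = 0.245383; compare to alpha = 0.05. fail to reject H0.

U_X = 3.5, p = 0.245383, fail to reject H0 at alpha = 0.05.


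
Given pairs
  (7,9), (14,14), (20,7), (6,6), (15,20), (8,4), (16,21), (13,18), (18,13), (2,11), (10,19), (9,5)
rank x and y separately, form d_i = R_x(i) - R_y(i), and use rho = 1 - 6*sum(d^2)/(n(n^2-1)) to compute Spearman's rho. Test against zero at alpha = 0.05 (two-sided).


Step 1: Rank x and y separately (midranks; no ties here).
rank(x): 7->3, 14->8, 20->12, 6->2, 15->9, 8->4, 16->10, 13->7, 18->11, 2->1, 10->6, 9->5
rank(y): 9->5, 14->8, 7->4, 6->3, 20->11, 4->1, 21->12, 18->9, 13->7, 11->6, 19->10, 5->2
Step 2: d_i = R_x(i) - R_y(i); compute d_i^2.
  (3-5)^2=4, (8-8)^2=0, (12-4)^2=64, (2-3)^2=1, (9-11)^2=4, (4-1)^2=9, (10-12)^2=4, (7-9)^2=4, (11-7)^2=16, (1-6)^2=25, (6-10)^2=16, (5-2)^2=9
sum(d^2) = 156.
Step 3: rho = 1 - 6*156 / (12*(12^2 - 1)) = 1 - 936/1716 = 0.454545.
Step 4: Under H0, t = rho * sqrt((n-2)/(1-rho^2)) = 1.6137 ~ t(10).
Step 5: Two-sided p-value from the t-distribution with 10 df = 0.137658.
Step 6: alpha = 0.05. fail to reject H0.

rho = 0.4545, p = 0.137658, fail to reject H0 at alpha = 0.05.


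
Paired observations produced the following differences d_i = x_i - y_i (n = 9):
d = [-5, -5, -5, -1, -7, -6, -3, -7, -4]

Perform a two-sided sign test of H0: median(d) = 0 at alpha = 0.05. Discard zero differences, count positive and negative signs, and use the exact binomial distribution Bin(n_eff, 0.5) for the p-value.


Step 1: Discard zero differences. Original n = 9; n_eff = number of nonzero differences = 9.
Nonzero differences (with sign): -5, -5, -5, -1, -7, -6, -3, -7, -4
Step 2: Count signs: positive = 0, negative = 9.
Step 3: Under H0: P(positive) = 0.5, so the number of positives S ~ Bin(9, 0.5).
Step 4: Two-sided exact p-value = sum of Bin(9,0.5) probabilities at or below the observed probability = 0.003906.
Step 5: alpha = 0.05. reject H0.

n_eff = 9, pos = 0, neg = 9, p = 0.003906, reject H0.


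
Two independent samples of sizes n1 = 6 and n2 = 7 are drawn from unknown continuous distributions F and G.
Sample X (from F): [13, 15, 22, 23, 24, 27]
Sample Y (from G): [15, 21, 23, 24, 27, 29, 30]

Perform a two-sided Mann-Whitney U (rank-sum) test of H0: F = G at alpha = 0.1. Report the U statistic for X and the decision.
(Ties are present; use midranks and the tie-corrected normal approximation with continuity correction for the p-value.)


Step 1: Combine and sort all 13 observations; assign midranks.
sorted (value, group): (13,X), (15,X), (15,Y), (21,Y), (22,X), (23,X), (23,Y), (24,X), (24,Y), (27,X), (27,Y), (29,Y), (30,Y)
ranks: 13->1, 15->2.5, 15->2.5, 21->4, 22->5, 23->6.5, 23->6.5, 24->8.5, 24->8.5, 27->10.5, 27->10.5, 29->12, 30->13
Step 2: Rank sum for X: R1 = 1 + 2.5 + 5 + 6.5 + 8.5 + 10.5 = 34.
Step 3: U_X = R1 - n1(n1+1)/2 = 34 - 6*7/2 = 34 - 21 = 13.
       U_Y = n1*n2 - U_X = 42 - 13 = 29.
Step 4: Ties are present, so use the tie-corrected normal approximation (with continuity correction) for the p-value.
Step 5: p-value = 0.281317; compare to alpha = 0.1. fail to reject H0.

U_X = 13, p = 0.281317, fail to reject H0 at alpha = 0.1.


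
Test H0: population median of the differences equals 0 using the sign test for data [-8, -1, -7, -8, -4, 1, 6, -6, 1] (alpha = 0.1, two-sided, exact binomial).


Step 1: Discard zero differences. Original n = 9; n_eff = number of nonzero differences = 9.
Nonzero differences (with sign): -8, -1, -7, -8, -4, +1, +6, -6, +1
Step 2: Count signs: positive = 3, negative = 6.
Step 3: Under H0: P(positive) = 0.5, so the number of positives S ~ Bin(9, 0.5).
Step 4: Two-sided exact p-value = sum of Bin(9,0.5) probabilities at or below the observed probability = 0.507812.
Step 5: alpha = 0.1. fail to reject H0.

n_eff = 9, pos = 3, neg = 6, p = 0.507812, fail to reject H0.


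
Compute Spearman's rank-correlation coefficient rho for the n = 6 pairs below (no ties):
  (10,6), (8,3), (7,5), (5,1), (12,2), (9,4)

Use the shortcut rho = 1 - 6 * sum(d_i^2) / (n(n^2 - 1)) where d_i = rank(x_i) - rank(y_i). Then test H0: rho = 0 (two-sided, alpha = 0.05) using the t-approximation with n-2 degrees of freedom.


Step 1: Rank x and y separately (midranks; no ties here).
rank(x): 10->5, 8->3, 7->2, 5->1, 12->6, 9->4
rank(y): 6->6, 3->3, 5->5, 1->1, 2->2, 4->4
Step 2: d_i = R_x(i) - R_y(i); compute d_i^2.
  (5-6)^2=1, (3-3)^2=0, (2-5)^2=9, (1-1)^2=0, (6-2)^2=16, (4-4)^2=0
sum(d^2) = 26.
Step 3: rho = 1 - 6*26 / (6*(6^2 - 1)) = 1 - 156/210 = 0.257143.
Step 4: Under H0, t = rho * sqrt((n-2)/(1-rho^2)) = 0.5322 ~ t(4).
Step 5: Two-sided p-value from the t-distribution with 4 df = 0.622787.
Step 6: alpha = 0.05. fail to reject H0.

rho = 0.2571, p = 0.622787, fail to reject H0 at alpha = 0.05.


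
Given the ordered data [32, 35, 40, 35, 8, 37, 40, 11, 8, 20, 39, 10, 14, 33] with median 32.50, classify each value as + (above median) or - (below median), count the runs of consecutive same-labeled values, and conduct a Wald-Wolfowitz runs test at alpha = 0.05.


Step 1: Compute median = 32.50; label A = above, B = below.
Labels in order: BAAABAABBBABBA  (n_A = 7, n_B = 7)
Step 2: Count runs R = 8.
Step 3: Under H0 (random ordering), E[R] = 2*n_A*n_B/(n_A+n_B) + 1 = 2*7*7/14 + 1 = 8.0000.
        Var[R] = 2*n_A*n_B*(2*n_A*n_B - n_A - n_B) / ((n_A+n_B)^2 * (n_A+n_B-1)) = 8232/2548 = 3.2308.
        SD[R] = 1.7974.
Step 4: R = E[R], so z = 0 with no continuity correction.
Step 5: Two-sided p-value via normal approximation = 2*(1 - Phi(|z|)) = 1.000000.
Step 6: alpha = 0.05. fail to reject H0.

R = 8, z = 0.0000, p = 1.000000, fail to reject H0.


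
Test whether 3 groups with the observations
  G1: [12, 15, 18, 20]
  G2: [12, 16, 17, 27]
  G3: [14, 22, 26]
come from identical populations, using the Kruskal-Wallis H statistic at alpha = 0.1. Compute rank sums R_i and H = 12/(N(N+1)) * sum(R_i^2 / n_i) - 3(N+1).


Step 1: Combine all N = 11 observations and assign midranks.
sorted (value, group, rank): (12,G1,1.5), (12,G2,1.5), (14,G3,3), (15,G1,4), (16,G2,5), (17,G2,6), (18,G1,7), (20,G1,8), (22,G3,9), (26,G3,10), (27,G2,11)
Step 2: Sum ranks within each group.
R_1 = 20.5 (n_1 = 4)
R_2 = 23.5 (n_2 = 4)
R_3 = 22 (n_3 = 3)
Step 3: H = 12/(N(N+1)) * sum(R_i^2/n_i) - 3(N+1)
     = 12/(11*12) * (20.5^2/4 + 23.5^2/4 + 22^2/3) - 3*12
     = 0.090909 * 404.458 - 36
     = 0.768939.
Step 4: Ties present; correction factor C = 1 - 6/(11^3 - 11) = 0.995455. Corrected H = 0.768939 / 0.995455 = 0.772451.
Step 5: Under H0, H ~ chi^2(2); p-value = 0.679617.
Step 6: alpha = 0.1. fail to reject H0.

H = 0.7725, df = 2, p = 0.679617, fail to reject H0.


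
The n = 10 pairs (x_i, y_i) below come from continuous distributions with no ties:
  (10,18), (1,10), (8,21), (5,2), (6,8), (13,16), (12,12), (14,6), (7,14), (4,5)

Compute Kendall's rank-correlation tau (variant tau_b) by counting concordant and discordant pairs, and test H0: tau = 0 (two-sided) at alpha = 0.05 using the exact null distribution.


Step 1: Enumerate the 45 unordered pairs (i,j) with i<j and classify each by sign(x_j-x_i) * sign(y_j-y_i).
  (1,2):dx=-9,dy=-8->C; (1,3):dx=-2,dy=+3->D; (1,4):dx=-5,dy=-16->C; (1,5):dx=-4,dy=-10->C
  (1,6):dx=+3,dy=-2->D; (1,7):dx=+2,dy=-6->D; (1,8):dx=+4,dy=-12->D; (1,9):dx=-3,dy=-4->C
  (1,10):dx=-6,dy=-13->C; (2,3):dx=+7,dy=+11->C; (2,4):dx=+4,dy=-8->D; (2,5):dx=+5,dy=-2->D
  (2,6):dx=+12,dy=+6->C; (2,7):dx=+11,dy=+2->C; (2,8):dx=+13,dy=-4->D; (2,9):dx=+6,dy=+4->C
  (2,10):dx=+3,dy=-5->D; (3,4):dx=-3,dy=-19->C; (3,5):dx=-2,dy=-13->C; (3,6):dx=+5,dy=-5->D
  (3,7):dx=+4,dy=-9->D; (3,8):dx=+6,dy=-15->D; (3,9):dx=-1,dy=-7->C; (3,10):dx=-4,dy=-16->C
  (4,5):dx=+1,dy=+6->C; (4,6):dx=+8,dy=+14->C; (4,7):dx=+7,dy=+10->C; (4,8):dx=+9,dy=+4->C
  (4,9):dx=+2,dy=+12->C; (4,10):dx=-1,dy=+3->D; (5,6):dx=+7,dy=+8->C; (5,7):dx=+6,dy=+4->C
  (5,8):dx=+8,dy=-2->D; (5,9):dx=+1,dy=+6->C; (5,10):dx=-2,dy=-3->C; (6,7):dx=-1,dy=-4->C
  (6,8):dx=+1,dy=-10->D; (6,9):dx=-6,dy=-2->C; (6,10):dx=-9,dy=-11->C; (7,8):dx=+2,dy=-6->D
  (7,9):dx=-5,dy=+2->D; (7,10):dx=-8,dy=-7->C; (8,9):dx=-7,dy=+8->D; (8,10):dx=-10,dy=-1->C
  (9,10):dx=-3,dy=-9->C
Step 2: C = 28, D = 17, total pairs = 45.
Step 3: tau = (C - D)/(n(n-1)/2) = (28 - 17)/45 = 0.244444.
Step 4: Exact two-sided p-value (enumerate n! = 3628800 permutations of y under H0): p = 0.380720.
Step 5: alpha = 0.05. fail to reject H0.

tau_b = 0.2444 (C=28, D=17), p = 0.380720, fail to reject H0.


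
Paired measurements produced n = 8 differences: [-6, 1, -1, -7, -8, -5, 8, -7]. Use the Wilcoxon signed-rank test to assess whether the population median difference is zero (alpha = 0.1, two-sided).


Step 1: Drop any zero differences (none here) and take |d_i|.
|d| = [6, 1, 1, 7, 8, 5, 8, 7]
Step 2: Midrank |d_i| (ties get averaged ranks).
ranks: |6|->4, |1|->1.5, |1|->1.5, |7|->5.5, |8|->7.5, |5|->3, |8|->7.5, |7|->5.5
Step 3: Attach original signs; sum ranks with positive sign and with negative sign.
W+ = 1.5 + 7.5 = 9
W- = 4 + 1.5 + 5.5 + 7.5 + 3 + 5.5 = 27
(Check: W+ + W- = 36 should equal n(n+1)/2 = 36.)
Step 4: Test statistic W = min(W+, W-) = 9.
Step 5: Ties in |d|, so use the tie-corrected normal approximation.
        E[W] = n(n+1)/4 = 8*9/4 = 18.
        Tie groups: |d|=1 (t=2), |d|=7 (t=2), |d|=8 (t=2); sum(t^3 - t) = 18.
        Var[W] = n(n+1)(2n+1)/24 - sum(t^3-t)/48 = 1224/24 - 18/48 = 50.625.
        z = (W - E[W]) / sqrt(Var[W]) = (9 - 18) / 7.1151 = -1.2649.
        Two-sided p = 2*Phi(z) = 0.205903.
Step 6: alpha = 0.1. fail to reject H0.

W+ = 9, W- = 27, W = min = 9, p = 0.205903, fail to reject H0.


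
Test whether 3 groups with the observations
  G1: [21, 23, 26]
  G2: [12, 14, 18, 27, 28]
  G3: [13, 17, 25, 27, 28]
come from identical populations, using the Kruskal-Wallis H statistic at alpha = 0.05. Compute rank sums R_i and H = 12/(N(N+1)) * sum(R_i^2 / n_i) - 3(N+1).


Step 1: Combine all N = 13 observations and assign midranks.
sorted (value, group, rank): (12,G2,1), (13,G3,2), (14,G2,3), (17,G3,4), (18,G2,5), (21,G1,6), (23,G1,7), (25,G3,8), (26,G1,9), (27,G2,10.5), (27,G3,10.5), (28,G2,12.5), (28,G3,12.5)
Step 2: Sum ranks within each group.
R_1 = 22 (n_1 = 3)
R_2 = 32 (n_2 = 5)
R_3 = 37 (n_3 = 5)
Step 3: H = 12/(N(N+1)) * sum(R_i^2/n_i) - 3(N+1)
     = 12/(13*14) * (22^2/3 + 32^2/5 + 37^2/5) - 3*14
     = 0.065934 * 639.933 - 42
     = 0.193407.
Step 4: Ties present; correction factor C = 1 - 12/(13^3 - 13) = 0.994505. Corrected H = 0.193407 / 0.994505 = 0.194475.
Step 5: Under H0, H ~ chi^2(2); p-value = 0.907340.
Step 6: alpha = 0.05. fail to reject H0.

H = 0.1945, df = 2, p = 0.907340, fail to reject H0.


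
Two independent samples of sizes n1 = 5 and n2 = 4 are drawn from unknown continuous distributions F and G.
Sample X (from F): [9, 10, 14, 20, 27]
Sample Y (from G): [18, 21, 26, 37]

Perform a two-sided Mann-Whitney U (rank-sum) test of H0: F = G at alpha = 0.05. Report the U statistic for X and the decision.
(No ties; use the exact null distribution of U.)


Step 1: Combine and sort all 9 observations; assign midranks.
sorted (value, group): (9,X), (10,X), (14,X), (18,Y), (20,X), (21,Y), (26,Y), (27,X), (37,Y)
ranks: 9->1, 10->2, 14->3, 18->4, 20->5, 21->6, 26->7, 27->8, 37->9
Step 2: Rank sum for X: R1 = 1 + 2 + 3 + 5 + 8 = 19.
Step 3: U_X = R1 - n1(n1+1)/2 = 19 - 5*6/2 = 19 - 15 = 4.
       U_Y = n1*n2 - U_X = 20 - 4 = 16.
Step 4: No ties, so the exact null distribution of U (based on enumerating the C(9,5) = 126 equally likely rank assignments) gives the two-sided p-value.
Step 5: p-value = 0.190476; compare to alpha = 0.05. fail to reject H0.

U_X = 4, p = 0.190476, fail to reject H0 at alpha = 0.05.


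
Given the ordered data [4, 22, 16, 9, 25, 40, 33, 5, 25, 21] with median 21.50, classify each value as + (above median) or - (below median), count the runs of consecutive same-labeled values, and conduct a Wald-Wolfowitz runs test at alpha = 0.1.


Step 1: Compute median = 21.50; label A = above, B = below.
Labels in order: BABBAAABAB  (n_A = 5, n_B = 5)
Step 2: Count runs R = 7.
Step 3: Under H0 (random ordering), E[R] = 2*n_A*n_B/(n_A+n_B) + 1 = 2*5*5/10 + 1 = 6.0000.
        Var[R] = 2*n_A*n_B*(2*n_A*n_B - n_A - n_B) / ((n_A+n_B)^2 * (n_A+n_B-1)) = 2000/900 = 2.2222.
        SD[R] = 1.4907.
Step 4: Continuity-corrected z = (R - 0.5 - E[R]) / SD[R] = (7 - 0.5 - 6.0000) / 1.4907 = 0.3354.
Step 5: Two-sided p-value via normal approximation = 2*(1 - Phi(|z|)) = 0.737316.
Step 6: alpha = 0.1. fail to reject H0.

R = 7, z = 0.3354, p = 0.737316, fail to reject H0.


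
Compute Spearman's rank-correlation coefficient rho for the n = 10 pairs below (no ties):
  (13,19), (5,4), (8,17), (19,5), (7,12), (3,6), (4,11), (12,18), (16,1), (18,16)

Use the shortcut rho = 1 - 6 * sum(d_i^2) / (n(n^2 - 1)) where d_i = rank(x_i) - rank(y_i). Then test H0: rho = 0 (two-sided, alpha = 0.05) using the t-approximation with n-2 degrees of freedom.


Step 1: Rank x and y separately (midranks; no ties here).
rank(x): 13->7, 5->3, 8->5, 19->10, 7->4, 3->1, 4->2, 12->6, 16->8, 18->9
rank(y): 19->10, 4->2, 17->8, 5->3, 12->6, 6->4, 11->5, 18->9, 1->1, 16->7
Step 2: d_i = R_x(i) - R_y(i); compute d_i^2.
  (7-10)^2=9, (3-2)^2=1, (5-8)^2=9, (10-3)^2=49, (4-6)^2=4, (1-4)^2=9, (2-5)^2=9, (6-9)^2=9, (8-1)^2=49, (9-7)^2=4
sum(d^2) = 152.
Step 3: rho = 1 - 6*152 / (10*(10^2 - 1)) = 1 - 912/990 = 0.078788.
Step 4: Under H0, t = rho * sqrt((n-2)/(1-rho^2)) = 0.2235 ~ t(8).
Step 5: Two-sided p-value from the t-distribution with 8 df = 0.828717.
Step 6: alpha = 0.05. fail to reject H0.

rho = 0.0788, p = 0.828717, fail to reject H0 at alpha = 0.05.


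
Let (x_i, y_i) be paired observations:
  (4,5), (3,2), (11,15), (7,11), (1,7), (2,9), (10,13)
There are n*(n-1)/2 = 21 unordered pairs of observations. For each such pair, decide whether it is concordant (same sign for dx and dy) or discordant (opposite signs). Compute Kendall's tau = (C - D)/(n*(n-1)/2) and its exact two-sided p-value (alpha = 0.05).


Step 1: Enumerate the 21 unordered pairs (i,j) with i<j and classify each by sign(x_j-x_i) * sign(y_j-y_i).
  (1,2):dx=-1,dy=-3->C; (1,3):dx=+7,dy=+10->C; (1,4):dx=+3,dy=+6->C; (1,5):dx=-3,dy=+2->D
  (1,6):dx=-2,dy=+4->D; (1,7):dx=+6,dy=+8->C; (2,3):dx=+8,dy=+13->C; (2,4):dx=+4,dy=+9->C
  (2,5):dx=-2,dy=+5->D; (2,6):dx=-1,dy=+7->D; (2,7):dx=+7,dy=+11->C; (3,4):dx=-4,dy=-4->C
  (3,5):dx=-10,dy=-8->C; (3,6):dx=-9,dy=-6->C; (3,7):dx=-1,dy=-2->C; (4,5):dx=-6,dy=-4->C
  (4,6):dx=-5,dy=-2->C; (4,7):dx=+3,dy=+2->C; (5,6):dx=+1,dy=+2->C; (5,7):dx=+9,dy=+6->C
  (6,7):dx=+8,dy=+4->C
Step 2: C = 17, D = 4, total pairs = 21.
Step 3: tau = (C - D)/(n(n-1)/2) = (17 - 4)/21 = 0.619048.
Step 4: Exact two-sided p-value (enumerate n! = 5040 permutations of y under H0): p = 0.069048.
Step 5: alpha = 0.05. fail to reject H0.

tau_b = 0.6190 (C=17, D=4), p = 0.069048, fail to reject H0.


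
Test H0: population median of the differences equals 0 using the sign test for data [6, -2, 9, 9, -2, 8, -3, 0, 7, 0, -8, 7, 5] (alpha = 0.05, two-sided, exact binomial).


Step 1: Discard zero differences. Original n = 13; n_eff = number of nonzero differences = 11.
Nonzero differences (with sign): +6, -2, +9, +9, -2, +8, -3, +7, -8, +7, +5
Step 2: Count signs: positive = 7, negative = 4.
Step 3: Under H0: P(positive) = 0.5, so the number of positives S ~ Bin(11, 0.5).
Step 4: Two-sided exact p-value = sum of Bin(11,0.5) probabilities at or below the observed probability = 0.548828.
Step 5: alpha = 0.05. fail to reject H0.

n_eff = 11, pos = 7, neg = 4, p = 0.548828, fail to reject H0.
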